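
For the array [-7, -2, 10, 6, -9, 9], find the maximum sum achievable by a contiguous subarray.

Using Kadane's algorithm on [-7, -2, 10, 6, -9, 9]:

Scanning through the array:
Position 1 (value -2): max_ending_here = -2, max_so_far = -2
Position 2 (value 10): max_ending_here = 10, max_so_far = 10
Position 3 (value 6): max_ending_here = 16, max_so_far = 16
Position 4 (value -9): max_ending_here = 7, max_so_far = 16
Position 5 (value 9): max_ending_here = 16, max_so_far = 16

Maximum subarray: [10, 6]
Maximum sum: 16

The maximum subarray is [10, 6] with sum 16. This subarray runs from index 2 to index 3.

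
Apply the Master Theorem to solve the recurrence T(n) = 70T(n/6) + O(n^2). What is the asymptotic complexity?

Master Theorem for T(n) = 70T(n/6) + O(n^2):

a = 70, b = 6, c = 2
log_b(a) = log_6(70) = 2.3711

Case 1: c = 2 < log_6(70) = 2.3711
T(n) = O(n^(log_6 70))

For T(n) = 70T(n/6) + O(n^2): log_6(70) = 2.3711. This is Case 1 of the Master Theorem (c < log_b(a), work dominated by leaves), giving O(n^(log_6 70)).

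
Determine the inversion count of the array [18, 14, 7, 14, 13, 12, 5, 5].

Finding inversions in [18, 14, 7, 14, 13, 12, 5, 5]:

(0, 1): arr[0]=18 > arr[1]=14
(0, 2): arr[0]=18 > arr[2]=7
(0, 3): arr[0]=18 > arr[3]=14
(0, 4): arr[0]=18 > arr[4]=13
(0, 5): arr[0]=18 > arr[5]=12
(0, 6): arr[0]=18 > arr[6]=5
(0, 7): arr[0]=18 > arr[7]=5
(1, 2): arr[1]=14 > arr[2]=7
(1, 4): arr[1]=14 > arr[4]=13
(1, 5): arr[1]=14 > arr[5]=12
(1, 6): arr[1]=14 > arr[6]=5
(1, 7): arr[1]=14 > arr[7]=5
(2, 6): arr[2]=7 > arr[6]=5
(2, 7): arr[2]=7 > arr[7]=5
(3, 4): arr[3]=14 > arr[4]=13
(3, 5): arr[3]=14 > arr[5]=12
(3, 6): arr[3]=14 > arr[6]=5
(3, 7): arr[3]=14 > arr[7]=5
(4, 5): arr[4]=13 > arr[5]=12
(4, 6): arr[4]=13 > arr[6]=5
(4, 7): arr[4]=13 > arr[7]=5
(5, 6): arr[5]=12 > arr[6]=5
(5, 7): arr[5]=12 > arr[7]=5

Total inversions: 23

The array has 23 inversion(s): (0,1), (0,2), (0,3), (0,4), (0,5), (0,6), (0,7), (1,2), (1,4), (1,5), (1,6), (1,7), (2,6), (2,7), (3,4), (3,5), (3,6), (3,7), (4,5), (4,6), (4,7), (5,6), (5,7). Each pair (i,j) satisfies i < j and arr[i] > arr[j].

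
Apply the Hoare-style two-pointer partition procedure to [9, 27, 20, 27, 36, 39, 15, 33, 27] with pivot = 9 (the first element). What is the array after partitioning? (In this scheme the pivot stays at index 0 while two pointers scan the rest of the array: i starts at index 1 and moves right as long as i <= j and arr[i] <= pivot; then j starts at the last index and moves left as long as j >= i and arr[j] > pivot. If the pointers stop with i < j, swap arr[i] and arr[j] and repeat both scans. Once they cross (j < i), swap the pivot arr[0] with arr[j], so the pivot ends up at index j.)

Hoare-style two-pointer partition with pivot = 9:

Initial array: [9, 27, 20, 27, 36, 39, 15, 33, 27]

Pointers start at i = 1, j = 8.
i ends at 1, j ends at 0: the pointers have crossed (j < i), so scanning stops.

j = 0, so swapping arr[0] with arr[j] leaves the pivot at position 0: [9, 27, 20, 27, 36, 39, 15, 33, 27]
Pivot position: 0

After partitioning with pivot 9, the array becomes [9, 27, 20, 27, 36, 39, 15, 33, 27]. The pivot is placed at index 0. All elements to the left of the pivot are <= 9, and all elements to the right are > 9.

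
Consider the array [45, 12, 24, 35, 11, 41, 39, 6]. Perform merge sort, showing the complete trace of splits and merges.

Merge sort trace:

Split: [45, 12, 24, 35, 11, 41, 39, 6] -> [45, 12, 24, 35] and [11, 41, 39, 6]
  Split: [45, 12, 24, 35] -> [45, 12] and [24, 35]
    Split: [45, 12] -> [45] and [12]
    Merge: [45] + [12] -> [12, 45]
    Split: [24, 35] -> [24] and [35]
    Merge: [24] + [35] -> [24, 35]
  Merge: [12, 45] + [24, 35] -> [12, 24, 35, 45]
  Split: [11, 41, 39, 6] -> [11, 41] and [39, 6]
    Split: [11, 41] -> [11] and [41]
    Merge: [11] + [41] -> [11, 41]
    Split: [39, 6] -> [39] and [6]
    Merge: [39] + [6] -> [6, 39]
  Merge: [11, 41] + [6, 39] -> [6, 11, 39, 41]
Merge: [12, 24, 35, 45] + [6, 11, 39, 41] -> [6, 11, 12, 24, 35, 39, 41, 45]

Final sorted array: [6, 11, 12, 24, 35, 39, 41, 45]

The merge sort proceeds by recursively splitting the array and merging sorted halves.
After all merges, the sorted array is [6, 11, 12, 24, 35, 39, 41, 45].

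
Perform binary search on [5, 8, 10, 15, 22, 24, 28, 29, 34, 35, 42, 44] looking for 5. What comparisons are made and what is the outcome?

Binary search for 5 in [5, 8, 10, 15, 22, 24, 28, 29, 34, 35, 42, 44]:

lo=0, hi=11, mid=5, arr[mid]=24 -> 24 > 5, search left half
lo=0, hi=4, mid=2, arr[mid]=10 -> 10 > 5, search left half
lo=0, hi=1, mid=0, arr[mid]=5 -> Found target at index 0!

Binary search finds 5 at index 0 after 3 comparisons. The search repeatedly halves the search space by comparing with the middle element.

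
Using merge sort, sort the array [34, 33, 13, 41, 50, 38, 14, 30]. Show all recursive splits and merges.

Merge sort trace:

Split: [34, 33, 13, 41, 50, 38, 14, 30] -> [34, 33, 13, 41] and [50, 38, 14, 30]
  Split: [34, 33, 13, 41] -> [34, 33] and [13, 41]
    Split: [34, 33] -> [34] and [33]
    Merge: [34] + [33] -> [33, 34]
    Split: [13, 41] -> [13] and [41]
    Merge: [13] + [41] -> [13, 41]
  Merge: [33, 34] + [13, 41] -> [13, 33, 34, 41]
  Split: [50, 38, 14, 30] -> [50, 38] and [14, 30]
    Split: [50, 38] -> [50] and [38]
    Merge: [50] + [38] -> [38, 50]
    Split: [14, 30] -> [14] and [30]
    Merge: [14] + [30] -> [14, 30]
  Merge: [38, 50] + [14, 30] -> [14, 30, 38, 50]
Merge: [13, 33, 34, 41] + [14, 30, 38, 50] -> [13, 14, 30, 33, 34, 38, 41, 50]

Final sorted array: [13, 14, 30, 33, 34, 38, 41, 50]

The merge sort proceeds by recursively splitting the array and merging sorted halves.
After all merges, the sorted array is [13, 14, 30, 33, 34, 38, 41, 50].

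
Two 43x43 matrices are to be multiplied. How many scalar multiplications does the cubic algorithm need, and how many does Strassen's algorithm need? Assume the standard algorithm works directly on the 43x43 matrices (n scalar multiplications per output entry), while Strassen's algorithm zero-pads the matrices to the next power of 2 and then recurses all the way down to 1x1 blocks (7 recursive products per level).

Matrix multiplication for 43x43 matrices:

Strassen's algorithm requires power-of-2 dimensions. Pad 43x43 to 64x64 (next power of 2).

Standard algorithm: 43^3 = 79507 multiplications
Strassen's algorithm: 7^(log2(64)) = 7^6 = 117649 multiplications
Difference: 79507 - 117649 = -38142 (Strassen uses MORE here due to padding overhead — for small or just-over-power-of-2 n, padding can outweigh the per-level savings)

Standard: 79507 multiplications (43^3). Strassen: 117649 multiplications (7^6, after padding to 64x64). Strassen reduces 8 recursive multiplications to 7 at each level.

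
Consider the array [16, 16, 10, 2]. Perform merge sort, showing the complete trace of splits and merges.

Merge sort trace:

Split: [16, 16, 10, 2] -> [16, 16] and [10, 2]
  Split: [16, 16] -> [16] and [16]
  Merge: [16] + [16] -> [16, 16]
  Split: [10, 2] -> [10] and [2]
  Merge: [10] + [2] -> [2, 10]
Merge: [16, 16] + [2, 10] -> [2, 10, 16, 16]

Final sorted array: [2, 10, 16, 16]

The merge sort proceeds by recursively splitting the array and merging sorted halves.
After all merges, the sorted array is [2, 10, 16, 16].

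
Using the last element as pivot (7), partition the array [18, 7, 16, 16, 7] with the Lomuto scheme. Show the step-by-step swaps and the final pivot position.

Lomuto partition with pivot = 7:

Initial array: [18, 7, 16, 16, 7]

arr[0]=18 > 7: no swap
arr[1]=7 <= 7: swap with position 0, array becomes [7, 18, 16, 16, 7]
arr[2]=16 > 7: no swap
arr[3]=16 > 7: no swap

Place pivot at position 1: [7, 7, 16, 16, 18]
Pivot position: 1

After partitioning with pivot 7, the array becomes [7, 7, 16, 16, 18]. The pivot is placed at index 1. All elements to the left of the pivot are <= 7, and all elements to the right are > 7.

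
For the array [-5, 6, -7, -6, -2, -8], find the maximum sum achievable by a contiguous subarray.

Using Kadane's algorithm on [-5, 6, -7, -6, -2, -8]:

Scanning through the array:
Position 1 (value 6): max_ending_here = 6, max_so_far = 6
Position 2 (value -7): max_ending_here = -1, max_so_far = 6
Position 3 (value -6): max_ending_here = -6, max_so_far = 6
Position 4 (value -2): max_ending_here = -2, max_so_far = 6
Position 5 (value -8): max_ending_here = -8, max_so_far = 6

Maximum subarray: [6]
Maximum sum: 6

The maximum subarray is [6] with sum 6. This subarray runs from index 1 to index 1.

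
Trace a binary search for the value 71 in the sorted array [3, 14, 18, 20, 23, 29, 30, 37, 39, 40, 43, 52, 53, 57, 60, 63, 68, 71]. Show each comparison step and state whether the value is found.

Binary search for 71 in [3, 14, 18, 20, 23, 29, 30, 37, 39, 40, 43, 52, 53, 57, 60, 63, 68, 71]:

lo=0, hi=17, mid=8, arr[mid]=39 -> 39 < 71, search right half
lo=9, hi=17, mid=13, arr[mid]=57 -> 57 < 71, search right half
lo=14, hi=17, mid=15, arr[mid]=63 -> 63 < 71, search right half
lo=16, hi=17, mid=16, arr[mid]=68 -> 68 < 71, search right half
lo=17, hi=17, mid=17, arr[mid]=71 -> Found target at index 17!

Binary search finds 71 at index 17 after 5 comparisons. The search repeatedly halves the search space by comparing with the middle element.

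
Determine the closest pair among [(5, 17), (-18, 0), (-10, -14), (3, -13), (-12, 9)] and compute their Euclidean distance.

Computing all pairwise distances among 5 points:

d((5, 17), (-18, 0)) = 28.6007
d((5, 17), (-10, -14)) = 34.4384
d((5, 17), (3, -13)) = 30.0666
d((5, 17), (-12, 9)) = 18.7883
d((-18, 0), (-10, -14)) = 16.1245
d((-18, 0), (3, -13)) = 24.6982
d((-18, 0), (-12, 9)) = 10.8167 <-- minimum
d((-10, -14), (3, -13)) = 13.0384
d((-10, -14), (-12, 9)) = 23.0868
d((3, -13), (-12, 9)) = 26.6271

Closest pair: (-18, 0) and (-12, 9) with distance 10.8167

The closest pair is (-18, 0) and (-12, 9) with Euclidean distance 10.8167. For 5 points, brute-force pairwise comparison is shown above. For large n, the divide-and-conquer algorithm (sort by x, recurse on halves, check the dividing strip) achieves O(n log n).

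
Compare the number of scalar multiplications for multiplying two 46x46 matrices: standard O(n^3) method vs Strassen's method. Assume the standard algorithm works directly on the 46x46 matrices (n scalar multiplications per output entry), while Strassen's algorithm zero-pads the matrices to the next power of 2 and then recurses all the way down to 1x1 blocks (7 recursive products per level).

Matrix multiplication for 46x46 matrices:

Strassen's algorithm requires power-of-2 dimensions. Pad 46x46 to 64x64 (next power of 2).

Standard algorithm: 46^3 = 97336 multiplications
Strassen's algorithm: 7^(log2(64)) = 7^6 = 117649 multiplications
Difference: 97336 - 117649 = -20313 (Strassen uses MORE here due to padding overhead — for small or just-over-power-of-2 n, padding can outweigh the per-level savings)

Standard: 97336 multiplications (46^3). Strassen: 117649 multiplications (7^6, after padding to 64x64). Strassen reduces 8 recursive multiplications to 7 at each level.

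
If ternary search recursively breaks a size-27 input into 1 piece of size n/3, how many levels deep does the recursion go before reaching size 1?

For divide and conquer with division factor 3:

Problem sizes at each level:
Level 0: 27
Level 1: 9
Level 2: 3
Level 3: 1

The root is level 0 and the size-1 base case is level 3 (the tree spans levels 0 through 3, i.e. 4 levels counting the root), so the depth is the number of divisions: log_3(27) = 3

The recursion tree depth is log_3(27) = 3. At each level, the problem size is divided by 3, so it takes 3 divisions to reduce to a base case of size 1. The algorithm makes 1 recursive call at each level.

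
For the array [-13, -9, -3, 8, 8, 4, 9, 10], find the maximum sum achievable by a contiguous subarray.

Using Kadane's algorithm on [-13, -9, -3, 8, 8, 4, 9, 10]:

Scanning through the array:
Position 1 (value -9): max_ending_here = -9, max_so_far = -9
Position 2 (value -3): max_ending_here = -3, max_so_far = -3
Position 3 (value 8): max_ending_here = 8, max_so_far = 8
Position 4 (value 8): max_ending_here = 16, max_so_far = 16
Position 5 (value 4): max_ending_here = 20, max_so_far = 20
Position 6 (value 9): max_ending_here = 29, max_so_far = 29
Position 7 (value 10): max_ending_here = 39, max_so_far = 39

Maximum subarray: [8, 8, 4, 9, 10]
Maximum sum: 39

The maximum subarray is [8, 8, 4, 9, 10] with sum 39. This subarray runs from index 3 to index 7.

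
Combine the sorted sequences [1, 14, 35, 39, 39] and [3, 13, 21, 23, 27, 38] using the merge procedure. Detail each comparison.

Merging process:

Compare 1 vs 3: take 1 from left. Merged: [1]
Compare 14 vs 3: take 3 from right. Merged: [1, 3]
Compare 14 vs 13: take 13 from right. Merged: [1, 3, 13]
Compare 14 vs 21: take 14 from left. Merged: [1, 3, 13, 14]
Compare 35 vs 21: take 21 from right. Merged: [1, 3, 13, 14, 21]
Compare 35 vs 23: take 23 from right. Merged: [1, 3, 13, 14, 21, 23]
Compare 35 vs 27: take 27 from right. Merged: [1, 3, 13, 14, 21, 23, 27]
Compare 35 vs 38: take 35 from left. Merged: [1, 3, 13, 14, 21, 23, 27, 35]
Compare 39 vs 38: take 38 from right. Merged: [1, 3, 13, 14, 21, 23, 27, 35, 38]
Append remaining from left: [39, 39]. Merged: [1, 3, 13, 14, 21, 23, 27, 35, 38, 39, 39]

Final merged array: [1, 3, 13, 14, 21, 23, 27, 35, 38, 39, 39]
Total comparisons: 9

The merged array is [1, 3, 13, 14, 21, 23, 27, 35, 38, 39, 39], requiring 9 comparisons. The merge step runs in O(n) time where n is the total number of elements.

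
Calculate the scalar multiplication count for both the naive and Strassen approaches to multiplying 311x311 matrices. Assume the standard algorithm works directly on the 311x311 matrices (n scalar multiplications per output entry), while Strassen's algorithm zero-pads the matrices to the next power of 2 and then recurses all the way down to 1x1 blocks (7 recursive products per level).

Matrix multiplication for 311x311 matrices:

Strassen's algorithm requires power-of-2 dimensions. Pad 311x311 to 512x512 (next power of 2).

Standard algorithm: 311^3 = 30080231 multiplications
Strassen's algorithm: 7^(log2(512)) = 7^9 = 40353607 multiplications
Difference: 30080231 - 40353607 = -10273376 (Strassen uses MORE here due to padding overhead — for small or just-over-power-of-2 n, padding can outweigh the per-level savings)

Standard: 30080231 multiplications (311^3). Strassen: 40353607 multiplications (7^9, after padding to 512x512). Strassen reduces 8 recursive multiplications to 7 at each level.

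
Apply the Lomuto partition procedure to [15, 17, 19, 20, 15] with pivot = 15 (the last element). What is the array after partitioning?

Lomuto partition with pivot = 15:

Initial array: [15, 17, 19, 20, 15]

arr[0]=15 <= 15: swap with position 0, array becomes [15, 17, 19, 20, 15]
arr[1]=17 > 15: no swap
arr[2]=19 > 15: no swap
arr[3]=20 > 15: no swap

Place pivot at position 1: [15, 15, 19, 20, 17]
Pivot position: 1

After partitioning with pivot 15, the array becomes [15, 15, 19, 20, 17]. The pivot is placed at index 1. All elements to the left of the pivot are <= 15, and all elements to the right are > 15.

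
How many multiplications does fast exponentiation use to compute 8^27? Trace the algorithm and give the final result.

Computing 8^27 by squaring (build up from 8^1; each line after the first costs one multiplication):

8^1 = 8
8^2 = (8^1)^2 = 8^2 = 64
8^3 = 8 * 8^2 = 8 * 64 = 512
8^6 = (8^3)^2 = 512^2 = 262144
8^12 = (8^6)^2 = 262144^2 = 68719476736
8^13 = 8 * 8^12 = 8 * 68719476736 = 549755813888
8^26 = (8^13)^2 = 549755813888^2 = 302231454903657293676544
8^27 = 8 * 8^26 = 8 * 302231454903657293676544 = 2417851639229258349412352

Result: 2417851639229258349412352
Multiplications needed: 7 (7 lines after 8^1)

8^27 = 2417851639229258349412352. Using exponentiation by squaring, this requires 7 multiplications. The key idea: if the exponent is even, square the half-power; if odd, multiply by the base once.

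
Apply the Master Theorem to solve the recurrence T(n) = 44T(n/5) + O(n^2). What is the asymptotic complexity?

Master Theorem for T(n) = 44T(n/5) + O(n^2):

a = 44, b = 5, c = 2
log_b(a) = log_5(44) = 2.3512

Case 1: c = 2 < log_5(44) = 2.3512
T(n) = O(n^(log_5 44))

For T(n) = 44T(n/5) + O(n^2): log_5(44) = 2.3512. This is Case 1 of the Master Theorem (c < log_b(a), work dominated by leaves), giving O(n^(log_5 44)).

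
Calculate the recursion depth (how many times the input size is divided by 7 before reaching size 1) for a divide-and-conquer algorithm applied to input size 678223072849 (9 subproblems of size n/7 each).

For divide and conquer with division factor 7:

Problem sizes at each level:
Level 0: 678223072849
Level 1: 96889010407
Level 2: 13841287201
Level 3: 1977326743
Level 4: 282475249
Level 5: 40353607
Level 6: 5764801
Level 7: 823543
Level 8: 117649
Level 9: 16807
Level 10: 2401
Level 11: 343
Level 12: 49
Level 13: 7
Level 14: 1

The root is level 0 and the size-1 base case is level 14 (the tree spans levels 0 through 14, i.e. 15 levels counting the root), so the depth is the number of divisions: log_7(678223072849) = 14

The recursion tree depth is log_7(678223072849) = 14. At each level, the problem size is divided by 7, so it takes 14 divisions to reduce to a base case of size 1. The algorithm makes 9 recursive calls at each level.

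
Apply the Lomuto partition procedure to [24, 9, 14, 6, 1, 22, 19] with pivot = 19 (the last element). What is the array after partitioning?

Lomuto partition with pivot = 19:

Initial array: [24, 9, 14, 6, 1, 22, 19]

arr[0]=24 > 19: no swap
arr[1]=9 <= 19: swap with position 0, array becomes [9, 24, 14, 6, 1, 22, 19]
arr[2]=14 <= 19: swap with position 1, array becomes [9, 14, 24, 6, 1, 22, 19]
arr[3]=6 <= 19: swap with position 2, array becomes [9, 14, 6, 24, 1, 22, 19]
arr[4]=1 <= 19: swap with position 3, array becomes [9, 14, 6, 1, 24, 22, 19]
arr[5]=22 > 19: no swap

Place pivot at position 4: [9, 14, 6, 1, 19, 22, 24]
Pivot position: 4

After partitioning with pivot 19, the array becomes [9, 14, 6, 1, 19, 22, 24]. The pivot is placed at index 4. All elements to the left of the pivot are <= 19, and all elements to the right are > 19.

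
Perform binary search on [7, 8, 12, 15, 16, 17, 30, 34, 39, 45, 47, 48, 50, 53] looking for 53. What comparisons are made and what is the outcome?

Binary search for 53 in [7, 8, 12, 15, 16, 17, 30, 34, 39, 45, 47, 48, 50, 53]:

lo=0, hi=13, mid=6, arr[mid]=30 -> 30 < 53, search right half
lo=7, hi=13, mid=10, arr[mid]=47 -> 47 < 53, search right half
lo=11, hi=13, mid=12, arr[mid]=50 -> 50 < 53, search right half
lo=13, hi=13, mid=13, arr[mid]=53 -> Found target at index 13!

Binary search finds 53 at index 13 after 4 comparisons. The search repeatedly halves the search space by comparing with the middle element.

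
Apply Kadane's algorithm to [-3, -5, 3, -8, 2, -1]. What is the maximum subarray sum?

Using Kadane's algorithm on [-3, -5, 3, -8, 2, -1]:

Scanning through the array:
Position 1 (value -5): max_ending_here = -5, max_so_far = -3
Position 2 (value 3): max_ending_here = 3, max_so_far = 3
Position 3 (value -8): max_ending_here = -5, max_so_far = 3
Position 4 (value 2): max_ending_here = 2, max_so_far = 3
Position 5 (value -1): max_ending_here = 1, max_so_far = 3

Maximum subarray: [3]
Maximum sum: 3

The maximum subarray is [3] with sum 3. This subarray runs from index 2 to index 2.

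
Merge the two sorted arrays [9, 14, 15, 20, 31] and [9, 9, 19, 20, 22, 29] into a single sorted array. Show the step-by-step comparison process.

Merging process:

Compare 9 vs 9: take 9 from left. Merged: [9]
Compare 14 vs 9: take 9 from right. Merged: [9, 9]
Compare 14 vs 9: take 9 from right. Merged: [9, 9, 9]
Compare 14 vs 19: take 14 from left. Merged: [9, 9, 9, 14]
Compare 15 vs 19: take 15 from left. Merged: [9, 9, 9, 14, 15]
Compare 20 vs 19: take 19 from right. Merged: [9, 9, 9, 14, 15, 19]
Compare 20 vs 20: take 20 from left. Merged: [9, 9, 9, 14, 15, 19, 20]
Compare 31 vs 20: take 20 from right. Merged: [9, 9, 9, 14, 15, 19, 20, 20]
Compare 31 vs 22: take 22 from right. Merged: [9, 9, 9, 14, 15, 19, 20, 20, 22]
Compare 31 vs 29: take 29 from right. Merged: [9, 9, 9, 14, 15, 19, 20, 20, 22, 29]
Append remaining from left: [31]. Merged: [9, 9, 9, 14, 15, 19, 20, 20, 22, 29, 31]

Final merged array: [9, 9, 9, 14, 15, 19, 20, 20, 22, 29, 31]
Total comparisons: 10

The merged array is [9, 9, 9, 14, 15, 19, 20, 20, 22, 29, 31], requiring 10 comparisons. The merge step runs in O(n) time where n is the total number of elements.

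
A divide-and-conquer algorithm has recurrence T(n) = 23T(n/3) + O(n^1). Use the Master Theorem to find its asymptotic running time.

Master Theorem for T(n) = 23T(n/3) + O(n^1):

a = 23, b = 3, c = 1
log_b(a) = log_3(23) = 2.8540

Case 1: c = 1 < log_3(23) = 2.8540
T(n) = O(n^(log_3 23))

For T(n) = 23T(n/3) + O(n^1): log_3(23) = 2.8540. This is Case 1 of the Master Theorem (c < log_b(a), work dominated by leaves), giving O(n^(log_3 23)).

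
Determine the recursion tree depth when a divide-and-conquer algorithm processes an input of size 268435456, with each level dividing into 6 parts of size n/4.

For divide and conquer with division factor 4:

Problem sizes at each level:
Level 0: 268435456
Level 1: 67108864
Level 2: 16777216
Level 3: 4194304
Level 4: 1048576
Level 5: 262144
Level 6: 65536
Level 7: 16384
Level 8: 4096
Level 9: 1024
Level 10: 256
Level 11: 64
Level 12: 16
Level 13: 4
Level 14: 1

The root is level 0 and the size-1 base case is level 14 (the tree spans levels 0 through 14, i.e. 15 levels counting the root), so the depth is the number of divisions: log_4(268435456) = 14

The recursion tree depth is log_4(268435456) = 14. At each level, the problem size is divided by 4, so it takes 14 divisions to reduce to a base case of size 1. The algorithm makes 6 recursive calls at each level.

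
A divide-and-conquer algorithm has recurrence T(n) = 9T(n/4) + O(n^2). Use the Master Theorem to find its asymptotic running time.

Master Theorem for T(n) = 9T(n/4) + O(n^2):

a = 9, b = 4, c = 2
log_b(a) = log_4(9) = 1.5850

Case 3: c = 2 > log_4(9) = 1.5850
T(n) = O(n^2) = O(n^2)

For T(n) = 9T(n/4) + O(n^2): log_4(9) = 1.5850. This is Case 3 of the Master Theorem (c > log_b(a), work dominated by root), giving O(n^2).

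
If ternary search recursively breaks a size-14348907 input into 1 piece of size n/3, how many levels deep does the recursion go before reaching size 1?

For divide and conquer with division factor 3:

Problem sizes at each level:
Level 0: 14348907
Level 1: 4782969
Level 2: 1594323
Level 3: 531441
Level 4: 177147
Level 5: 59049
Level 6: 19683
Level 7: 6561
Level 8: 2187
Level 9: 729
Level 10: 243
Level 11: 81
Level 12: 27
Level 13: 9
Level 14: 3
Level 15: 1

The root is level 0 and the size-1 base case is level 15 (the tree spans levels 0 through 15, i.e. 16 levels counting the root), so the depth is the number of divisions: log_3(14348907) = 15

The recursion tree depth is log_3(14348907) = 15. At each level, the problem size is divided by 3, so it takes 15 divisions to reduce to a base case of size 1. The algorithm makes 1 recursive call at each level.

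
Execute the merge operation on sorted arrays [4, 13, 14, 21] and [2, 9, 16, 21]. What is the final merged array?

Merging process:

Compare 4 vs 2: take 2 from right. Merged: [2]
Compare 4 vs 9: take 4 from left. Merged: [2, 4]
Compare 13 vs 9: take 9 from right. Merged: [2, 4, 9]
Compare 13 vs 16: take 13 from left. Merged: [2, 4, 9, 13]
Compare 14 vs 16: take 14 from left. Merged: [2, 4, 9, 13, 14]
Compare 21 vs 16: take 16 from right. Merged: [2, 4, 9, 13, 14, 16]
Compare 21 vs 21: take 21 from left. Merged: [2, 4, 9, 13, 14, 16, 21]
Append remaining from right: [21]. Merged: [2, 4, 9, 13, 14, 16, 21, 21]

Final merged array: [2, 4, 9, 13, 14, 16, 21, 21]
Total comparisons: 7

The merged array is [2, 4, 9, 13, 14, 16, 21, 21], requiring 7 comparisons. The merge step runs in O(n) time where n is the total number of elements.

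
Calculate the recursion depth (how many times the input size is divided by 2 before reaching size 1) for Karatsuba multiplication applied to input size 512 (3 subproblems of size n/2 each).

For divide and conquer with division factor 2:

Problem sizes at each level:
Level 0: 512
Level 1: 256
Level 2: 128
Level 3: 64
Level 4: 32
Level 5: 16
Level 6: 8
Level 7: 4
Level 8: 2
Level 9: 1

The root is level 0 and the size-1 base case is level 9 (the tree spans levels 0 through 9, i.e. 10 levels counting the root), so the depth is the number of divisions: log_2(512) = 9

The recursion tree depth is log_2(512) = 9. At each level, the problem size is divided by 2, so it takes 9 divisions to reduce to a base case of size 1. The algorithm makes 3 recursive calls at each level.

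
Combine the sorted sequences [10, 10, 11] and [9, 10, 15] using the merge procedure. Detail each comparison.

Merging process:

Compare 10 vs 9: take 9 from right. Merged: [9]
Compare 10 vs 10: take 10 from left. Merged: [9, 10]
Compare 10 vs 10: take 10 from left. Merged: [9, 10, 10]
Compare 11 vs 10: take 10 from right. Merged: [9, 10, 10, 10]
Compare 11 vs 15: take 11 from left. Merged: [9, 10, 10, 10, 11]
Append remaining from right: [15]. Merged: [9, 10, 10, 10, 11, 15]

Final merged array: [9, 10, 10, 10, 11, 15]
Total comparisons: 5

The merged array is [9, 10, 10, 10, 11, 15], requiring 5 comparisons. The merge step runs in O(n) time where n is the total number of elements.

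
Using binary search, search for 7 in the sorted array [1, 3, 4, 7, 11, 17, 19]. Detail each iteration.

Binary search for 7 in [1, 3, 4, 7, 11, 17, 19]:

lo=0, hi=6, mid=3, arr[mid]=7 -> Found target at index 3!

Binary search finds 7 at index 3 after 1 comparisons. The search repeatedly halves the search space by comparing with the middle element.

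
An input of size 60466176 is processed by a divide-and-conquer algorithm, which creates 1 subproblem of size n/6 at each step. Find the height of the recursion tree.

For divide and conquer with division factor 6:

Problem sizes at each level:
Level 0: 60466176
Level 1: 10077696
Level 2: 1679616
Level 3: 279936
Level 4: 46656
Level 5: 7776
Level 6: 1296
Level 7: 216
Level 8: 36
Level 9: 6
Level 10: 1

The root is level 0 and the size-1 base case is level 10 (the tree spans levels 0 through 10, i.e. 11 levels counting the root), so the depth is the number of divisions: log_6(60466176) = 10

The recursion tree depth is log_6(60466176) = 10. At each level, the problem size is divided by 6, so it takes 10 divisions to reduce to a base case of size 1. The algorithm makes 1 recursive call at each level.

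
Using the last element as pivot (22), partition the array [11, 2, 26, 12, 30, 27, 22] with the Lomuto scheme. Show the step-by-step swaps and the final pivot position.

Lomuto partition with pivot = 22:

Initial array: [11, 2, 26, 12, 30, 27, 22]

arr[0]=11 <= 22: swap with position 0, array becomes [11, 2, 26, 12, 30, 27, 22]
arr[1]=2 <= 22: swap with position 1, array becomes [11, 2, 26, 12, 30, 27, 22]
arr[2]=26 > 22: no swap
arr[3]=12 <= 22: swap with position 2, array becomes [11, 2, 12, 26, 30, 27, 22]
arr[4]=30 > 22: no swap
arr[5]=27 > 22: no swap

Place pivot at position 3: [11, 2, 12, 22, 30, 27, 26]
Pivot position: 3

After partitioning with pivot 22, the array becomes [11, 2, 12, 22, 30, 27, 26]. The pivot is placed at index 3. All elements to the left of the pivot are <= 22, and all elements to the right are > 22.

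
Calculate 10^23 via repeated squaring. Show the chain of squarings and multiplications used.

Computing 10^23 by squaring (build up from 10^1; each line after the first costs one multiplication):

10^1 = 10
10^2 = (10^1)^2 = 10^2 = 100
10^4 = (10^2)^2 = 100^2 = 10000
10^5 = 10 * 10^4 = 10 * 10000 = 100000
10^10 = (10^5)^2 = 100000^2 = 10000000000
10^11 = 10 * 10^10 = 10 * 10000000000 = 100000000000
10^22 = (10^11)^2 = 100000000000^2 = 10000000000000000000000
10^23 = 10 * 10^22 = 10 * 10000000000000000000000 = 100000000000000000000000

Result: 100000000000000000000000
Multiplications needed: 7 (7 lines after 10^1)

10^23 = 100000000000000000000000. Using exponentiation by squaring, this requires 7 multiplications. The key idea: if the exponent is even, square the half-power; if odd, multiply by the base once.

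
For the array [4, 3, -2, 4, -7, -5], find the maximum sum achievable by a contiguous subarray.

Using Kadane's algorithm on [4, 3, -2, 4, -7, -5]:

Scanning through the array:
Position 1 (value 3): max_ending_here = 7, max_so_far = 7
Position 2 (value -2): max_ending_here = 5, max_so_far = 7
Position 3 (value 4): max_ending_here = 9, max_so_far = 9
Position 4 (value -7): max_ending_here = 2, max_so_far = 9
Position 5 (value -5): max_ending_here = -3, max_so_far = 9

Maximum subarray: [4, 3, -2, 4]
Maximum sum: 9

The maximum subarray is [4, 3, -2, 4] with sum 9. This subarray runs from index 0 to index 3.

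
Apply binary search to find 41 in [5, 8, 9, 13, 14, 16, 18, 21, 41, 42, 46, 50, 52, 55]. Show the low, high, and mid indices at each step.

Binary search for 41 in [5, 8, 9, 13, 14, 16, 18, 21, 41, 42, 46, 50, 52, 55]:

lo=0, hi=13, mid=6, arr[mid]=18 -> 18 < 41, search right half
lo=7, hi=13, mid=10, arr[mid]=46 -> 46 > 41, search left half
lo=7, hi=9, mid=8, arr[mid]=41 -> Found target at index 8!

Binary search finds 41 at index 8 after 3 comparisons. The search repeatedly halves the search space by comparing with the middle element.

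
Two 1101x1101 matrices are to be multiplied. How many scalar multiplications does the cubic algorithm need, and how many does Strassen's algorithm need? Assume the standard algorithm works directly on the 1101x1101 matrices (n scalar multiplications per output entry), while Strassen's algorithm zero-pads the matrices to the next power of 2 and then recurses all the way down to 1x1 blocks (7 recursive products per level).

Matrix multiplication for 1101x1101 matrices:

Strassen's algorithm requires power-of-2 dimensions. Pad 1101x1101 to 2048x2048 (next power of 2).

Standard algorithm: 1101^3 = 1334633301 multiplications
Strassen's algorithm: 7^(log2(2048)) = 7^11 = 1977326743 multiplications
Difference: 1334633301 - 1977326743 = -642693442 (Strassen uses MORE here due to padding overhead — for small or just-over-power-of-2 n, padding can outweigh the per-level savings)

Standard: 1334633301 multiplications (1101^3). Strassen: 1977326743 multiplications (7^11, after padding to 2048x2048). Strassen reduces 8 recursive multiplications to 7 at each level.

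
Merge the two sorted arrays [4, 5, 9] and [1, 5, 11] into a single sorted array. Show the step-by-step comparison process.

Merging process:

Compare 4 vs 1: take 1 from right. Merged: [1]
Compare 4 vs 5: take 4 from left. Merged: [1, 4]
Compare 5 vs 5: take 5 from left. Merged: [1, 4, 5]
Compare 9 vs 5: take 5 from right. Merged: [1, 4, 5, 5]
Compare 9 vs 11: take 9 from left. Merged: [1, 4, 5, 5, 9]
Append remaining from right: [11]. Merged: [1, 4, 5, 5, 9, 11]

Final merged array: [1, 4, 5, 5, 9, 11]
Total comparisons: 5

The merged array is [1, 4, 5, 5, 9, 11], requiring 5 comparisons. The merge step runs in O(n) time where n is the total number of elements.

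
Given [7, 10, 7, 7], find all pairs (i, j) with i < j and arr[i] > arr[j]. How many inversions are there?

Finding inversions in [7, 10, 7, 7]:

(1, 2): arr[1]=10 > arr[2]=7
(1, 3): arr[1]=10 > arr[3]=7

Total inversions: 2

The array has 2 inversion(s): (1,2), (1,3). Each pair (i,j) satisfies i < j and arr[i] > arr[j].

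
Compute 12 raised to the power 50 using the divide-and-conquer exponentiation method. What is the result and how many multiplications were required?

Computing 12^50 by squaring (build up from 12^1; each line after the first costs one multiplication):

12^1 = 12
12^2 = (12^1)^2 = 12^2 = 144
12^3 = 12 * 12^2 = 12 * 144 = 1728
12^6 = (12^3)^2 = 1728^2 = 2985984
12^12 = (12^6)^2 = 2985984^2 = 8916100448256
12^24 = (12^12)^2 = 8916100448256^2 = 79496847203390844133441536
12^25 = 12 * 12^24 = 12 * 79496847203390844133441536 = 953962166440690129601298432
12^50 = (12^25)^2 = 953962166440690129601298432^2 = 910043815000214977332758527534256632492715260325658624

Result: 910043815000214977332758527534256632492715260325658624
Multiplications needed: 7 (7 lines after 12^1)

12^50 = 910043815000214977332758527534256632492715260325658624. Using exponentiation by squaring, this requires 7 multiplications. The key idea: if the exponent is even, square the half-power; if odd, multiply by the base once.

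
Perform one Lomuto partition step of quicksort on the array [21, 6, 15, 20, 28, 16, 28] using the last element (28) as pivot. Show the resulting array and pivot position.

Lomuto partition with pivot = 28:

Initial array: [21, 6, 15, 20, 28, 16, 28]

arr[0]=21 <= 28: swap with position 0, array becomes [21, 6, 15, 20, 28, 16, 28]
arr[1]=6 <= 28: swap with position 1, array becomes [21, 6, 15, 20, 28, 16, 28]
arr[2]=15 <= 28: swap with position 2, array becomes [21, 6, 15, 20, 28, 16, 28]
arr[3]=20 <= 28: swap with position 3, array becomes [21, 6, 15, 20, 28, 16, 28]
arr[4]=28 <= 28: swap with position 4, array becomes [21, 6, 15, 20, 28, 16, 28]
arr[5]=16 <= 28: swap with position 5, array becomes [21, 6, 15, 20, 28, 16, 28]

Place pivot at position 6: [21, 6, 15, 20, 28, 16, 28]
Pivot position: 6

After partitioning with pivot 28, the array becomes [21, 6, 15, 20, 28, 16, 28]. The pivot is placed at index 6. All elements to the left of the pivot are <= 28, and all elements to the right are > 28.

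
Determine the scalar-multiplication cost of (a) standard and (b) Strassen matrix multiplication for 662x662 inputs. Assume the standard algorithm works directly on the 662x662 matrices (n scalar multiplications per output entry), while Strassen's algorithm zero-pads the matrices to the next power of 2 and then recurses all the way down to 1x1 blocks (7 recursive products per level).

Matrix multiplication for 662x662 matrices:

Strassen's algorithm requires power-of-2 dimensions. Pad 662x662 to 1024x1024 (next power of 2).

Standard algorithm: 662^3 = 290117528 multiplications
Strassen's algorithm: 7^(log2(1024)) = 7^10 = 282475249 multiplications
Savings: 290117528 - 282475249 = 7642279 multiplications

Standard: 290117528 multiplications (662^3). Strassen: 282475249 multiplications (7^10, after padding to 1024x1024). Strassen reduces 8 recursive multiplications to 7 at each level.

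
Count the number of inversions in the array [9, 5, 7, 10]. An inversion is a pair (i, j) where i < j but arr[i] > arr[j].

Finding inversions in [9, 5, 7, 10]:

(0, 1): arr[0]=9 > arr[1]=5
(0, 2): arr[0]=9 > arr[2]=7

Total inversions: 2

The array has 2 inversion(s): (0,1), (0,2). Each pair (i,j) satisfies i < j and arr[i] > arr[j].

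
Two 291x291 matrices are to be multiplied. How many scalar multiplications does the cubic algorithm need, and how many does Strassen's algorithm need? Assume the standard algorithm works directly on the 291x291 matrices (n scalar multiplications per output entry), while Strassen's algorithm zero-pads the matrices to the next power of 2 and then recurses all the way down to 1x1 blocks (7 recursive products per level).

Matrix multiplication for 291x291 matrices:

Strassen's algorithm requires power-of-2 dimensions. Pad 291x291 to 512x512 (next power of 2).

Standard algorithm: 291^3 = 24642171 multiplications
Strassen's algorithm: 7^(log2(512)) = 7^9 = 40353607 multiplications
Difference: 24642171 - 40353607 = -15711436 (Strassen uses MORE here due to padding overhead — for small or just-over-power-of-2 n, padding can outweigh the per-level savings)

Standard: 24642171 multiplications (291^3). Strassen: 40353607 multiplications (7^9, after padding to 512x512). Strassen reduces 8 recursive multiplications to 7 at each level.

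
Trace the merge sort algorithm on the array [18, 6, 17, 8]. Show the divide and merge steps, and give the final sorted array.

Merge sort trace:

Split: [18, 6, 17, 8] -> [18, 6] and [17, 8]
  Split: [18, 6] -> [18] and [6]
  Merge: [18] + [6] -> [6, 18]
  Split: [17, 8] -> [17] and [8]
  Merge: [17] + [8] -> [8, 17]
Merge: [6, 18] + [8, 17] -> [6, 8, 17, 18]

Final sorted array: [6, 8, 17, 18]

The merge sort proceeds by recursively splitting the array and merging sorted halves.
After all merges, the sorted array is [6, 8, 17, 18].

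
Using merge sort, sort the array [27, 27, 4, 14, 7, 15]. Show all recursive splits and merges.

Merge sort trace:

Split: [27, 27, 4, 14, 7, 15] -> [27, 27, 4] and [14, 7, 15]
  Split: [27, 27, 4] -> [27] and [27, 4]
    Split: [27, 4] -> [27] and [4]
    Merge: [27] + [4] -> [4, 27]
  Merge: [27] + [4, 27] -> [4, 27, 27]
  Split: [14, 7, 15] -> [14] and [7, 15]
    Split: [7, 15] -> [7] and [15]
    Merge: [7] + [15] -> [7, 15]
  Merge: [14] + [7, 15] -> [7, 14, 15]
Merge: [4, 27, 27] + [7, 14, 15] -> [4, 7, 14, 15, 27, 27]

Final sorted array: [4, 7, 14, 15, 27, 27]

The merge sort proceeds by recursively splitting the array and merging sorted halves.
After all merges, the sorted array is [4, 7, 14, 15, 27, 27].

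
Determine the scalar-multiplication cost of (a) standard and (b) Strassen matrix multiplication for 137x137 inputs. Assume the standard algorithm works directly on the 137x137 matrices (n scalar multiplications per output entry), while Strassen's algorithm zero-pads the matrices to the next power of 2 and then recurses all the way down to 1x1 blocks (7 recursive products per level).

Matrix multiplication for 137x137 matrices:

Strassen's algorithm requires power-of-2 dimensions. Pad 137x137 to 256x256 (next power of 2).

Standard algorithm: 137^3 = 2571353 multiplications
Strassen's algorithm: 7^(log2(256)) = 7^8 = 5764801 multiplications
Difference: 2571353 - 5764801 = -3193448 (Strassen uses MORE here due to padding overhead — for small or just-over-power-of-2 n, padding can outweigh the per-level savings)

Standard: 2571353 multiplications (137^3). Strassen: 5764801 multiplications (7^8, after padding to 256x256). Strassen reduces 8 recursive multiplications to 7 at each level.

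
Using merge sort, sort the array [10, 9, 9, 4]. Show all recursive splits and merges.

Merge sort trace:

Split: [10, 9, 9, 4] -> [10, 9] and [9, 4]
  Split: [10, 9] -> [10] and [9]
  Merge: [10] + [9] -> [9, 10]
  Split: [9, 4] -> [9] and [4]
  Merge: [9] + [4] -> [4, 9]
Merge: [9, 10] + [4, 9] -> [4, 9, 9, 10]

Final sorted array: [4, 9, 9, 10]

The merge sort proceeds by recursively splitting the array and merging sorted halves.
After all merges, the sorted array is [4, 9, 9, 10].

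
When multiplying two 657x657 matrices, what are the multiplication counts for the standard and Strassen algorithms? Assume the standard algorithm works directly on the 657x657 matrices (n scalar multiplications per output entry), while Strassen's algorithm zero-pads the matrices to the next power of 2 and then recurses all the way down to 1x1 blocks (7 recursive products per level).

Matrix multiplication for 657x657 matrices:

Strassen's algorithm requires power-of-2 dimensions. Pad 657x657 to 1024x1024 (next power of 2).

Standard algorithm: 657^3 = 283593393 multiplications
Strassen's algorithm: 7^(log2(1024)) = 7^10 = 282475249 multiplications
Savings: 283593393 - 282475249 = 1118144 multiplications

Standard: 283593393 multiplications (657^3). Strassen: 282475249 multiplications (7^10, after padding to 1024x1024). Strassen reduces 8 recursive multiplications to 7 at each level.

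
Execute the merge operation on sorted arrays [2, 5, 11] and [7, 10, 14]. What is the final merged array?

Merging process:

Compare 2 vs 7: take 2 from left. Merged: [2]
Compare 5 vs 7: take 5 from left. Merged: [2, 5]
Compare 11 vs 7: take 7 from right. Merged: [2, 5, 7]
Compare 11 vs 10: take 10 from right. Merged: [2, 5, 7, 10]
Compare 11 vs 14: take 11 from left. Merged: [2, 5, 7, 10, 11]
Append remaining from right: [14]. Merged: [2, 5, 7, 10, 11, 14]

Final merged array: [2, 5, 7, 10, 11, 14]
Total comparisons: 5

The merged array is [2, 5, 7, 10, 11, 14], requiring 5 comparisons. The merge step runs in O(n) time where n is the total number of elements.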